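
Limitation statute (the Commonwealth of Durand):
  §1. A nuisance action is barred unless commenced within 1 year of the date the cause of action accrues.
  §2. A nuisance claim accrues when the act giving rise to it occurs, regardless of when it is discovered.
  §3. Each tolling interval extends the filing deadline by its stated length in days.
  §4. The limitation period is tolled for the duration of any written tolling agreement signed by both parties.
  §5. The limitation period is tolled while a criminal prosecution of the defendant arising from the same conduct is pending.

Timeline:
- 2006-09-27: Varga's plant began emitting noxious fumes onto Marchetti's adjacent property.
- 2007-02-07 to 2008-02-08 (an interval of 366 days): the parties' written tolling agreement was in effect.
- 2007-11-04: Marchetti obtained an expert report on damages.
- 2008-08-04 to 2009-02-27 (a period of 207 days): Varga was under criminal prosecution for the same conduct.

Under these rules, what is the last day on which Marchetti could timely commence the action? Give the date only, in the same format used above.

The claim accrued on 2006-09-27, when the wrongful act occurred.
Adding the 1 year base period to 2006-09-27 gives a deadline of 2007-09-27, before any tolling.
Because the written tolling agreement ran from 2007-02-07 to 2008-02-08, the deadline is extended by 366 days to 2008-09-27.
The pending criminal prosecution from 2008-08-04 to 2009-02-27 tolled the period for 207 days, extending the deadline to 2009-04-22.
None of the other events listed affects the running of the period under the stated rules.

2009-04-22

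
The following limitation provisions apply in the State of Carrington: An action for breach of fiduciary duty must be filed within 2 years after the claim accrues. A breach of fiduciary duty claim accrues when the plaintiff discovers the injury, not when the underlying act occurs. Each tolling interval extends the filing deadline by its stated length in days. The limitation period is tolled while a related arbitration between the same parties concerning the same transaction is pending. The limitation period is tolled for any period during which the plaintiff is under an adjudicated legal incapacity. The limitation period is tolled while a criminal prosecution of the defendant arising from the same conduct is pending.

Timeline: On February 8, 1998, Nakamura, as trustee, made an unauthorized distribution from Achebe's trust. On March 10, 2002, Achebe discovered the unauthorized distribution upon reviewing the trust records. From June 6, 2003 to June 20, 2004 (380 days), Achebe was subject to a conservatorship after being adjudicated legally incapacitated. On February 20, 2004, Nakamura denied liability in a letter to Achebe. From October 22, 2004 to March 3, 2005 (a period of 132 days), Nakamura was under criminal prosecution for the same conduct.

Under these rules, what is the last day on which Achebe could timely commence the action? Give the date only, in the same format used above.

Accrual is tied to discovery, so the period began on March 10, 2002 rather than on February 8, 1998 when the act occurred.
2 years from March 10, 2002 is March 10, 2004.
The period was tolled for 380 days by the plaintiff's legal incapacity (June 6, 2003 to June 20, 2004), pushing the deadline to March 25, 2005.
The period was tolled for 132 days by the pending criminal prosecution (October 22, 2004 to March 3, 2005), pushing the deadline to August 4, 2005.
None of the other events listed affects the running of the period under the stated rules.

August 4, 2005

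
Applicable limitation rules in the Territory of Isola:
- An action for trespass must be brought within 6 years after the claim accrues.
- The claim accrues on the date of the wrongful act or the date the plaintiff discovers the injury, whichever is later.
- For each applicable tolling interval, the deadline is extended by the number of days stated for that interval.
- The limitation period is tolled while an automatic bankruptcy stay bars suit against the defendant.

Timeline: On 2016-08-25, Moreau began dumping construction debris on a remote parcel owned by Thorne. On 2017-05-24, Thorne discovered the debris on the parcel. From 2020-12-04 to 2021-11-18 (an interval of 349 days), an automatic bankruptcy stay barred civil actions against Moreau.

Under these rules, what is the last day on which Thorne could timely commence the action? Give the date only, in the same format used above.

2024-05-07

Taking the later of the act (2016-08-25) and discovery (2017-05-24), the claim accrued on 2017-05-24.
The untolled deadline — 6 years after 2017-05-24 — is 2023-05-24.
The automatic bankruptcy stay from 2020-12-04 to 2021-11-18 tolled the period for 349 days, extending the deadline to 2024-05-07.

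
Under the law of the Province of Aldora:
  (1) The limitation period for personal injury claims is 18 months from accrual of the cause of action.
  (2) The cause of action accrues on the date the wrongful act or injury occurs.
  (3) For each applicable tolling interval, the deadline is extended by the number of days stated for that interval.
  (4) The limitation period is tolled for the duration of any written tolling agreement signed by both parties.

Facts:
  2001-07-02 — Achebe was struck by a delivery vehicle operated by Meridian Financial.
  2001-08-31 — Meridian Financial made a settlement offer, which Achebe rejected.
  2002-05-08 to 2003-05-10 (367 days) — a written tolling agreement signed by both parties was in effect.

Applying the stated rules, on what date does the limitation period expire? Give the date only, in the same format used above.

The cause of action accrued on 2001-07-02, the date of the act.
The untolled deadline — 18 months after 2001-07-02 — is 2003-01-02.
The period was tolled for 367 days by the written tolling agreement (2002-05-08 to 2003-05-10), pushing the deadline to 2004-01-04.
The other events in the timeline have no effect on the limitation period under the stated rules.

2004-01-04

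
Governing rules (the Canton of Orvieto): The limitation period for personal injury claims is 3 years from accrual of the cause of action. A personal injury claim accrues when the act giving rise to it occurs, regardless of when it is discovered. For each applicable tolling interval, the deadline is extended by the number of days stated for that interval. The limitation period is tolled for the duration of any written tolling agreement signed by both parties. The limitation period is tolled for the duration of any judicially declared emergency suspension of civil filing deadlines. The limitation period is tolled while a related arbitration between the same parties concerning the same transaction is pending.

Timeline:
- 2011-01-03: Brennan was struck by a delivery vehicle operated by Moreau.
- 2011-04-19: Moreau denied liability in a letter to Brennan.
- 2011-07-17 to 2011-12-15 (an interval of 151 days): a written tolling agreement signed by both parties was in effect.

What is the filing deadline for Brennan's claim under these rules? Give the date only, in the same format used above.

2014-06-03

The cause of action accrued on 2011-01-03, the date of the act.
The untolled deadline — 3 years after 2011-01-03 — is 2014-01-03.
The period was tolled for 151 days by the written tolling agreement (2011-07-17 to 2011-12-15), pushing the deadline to 2014-06-03.
The other events in the timeline have no effect on the limitation period under the stated rules.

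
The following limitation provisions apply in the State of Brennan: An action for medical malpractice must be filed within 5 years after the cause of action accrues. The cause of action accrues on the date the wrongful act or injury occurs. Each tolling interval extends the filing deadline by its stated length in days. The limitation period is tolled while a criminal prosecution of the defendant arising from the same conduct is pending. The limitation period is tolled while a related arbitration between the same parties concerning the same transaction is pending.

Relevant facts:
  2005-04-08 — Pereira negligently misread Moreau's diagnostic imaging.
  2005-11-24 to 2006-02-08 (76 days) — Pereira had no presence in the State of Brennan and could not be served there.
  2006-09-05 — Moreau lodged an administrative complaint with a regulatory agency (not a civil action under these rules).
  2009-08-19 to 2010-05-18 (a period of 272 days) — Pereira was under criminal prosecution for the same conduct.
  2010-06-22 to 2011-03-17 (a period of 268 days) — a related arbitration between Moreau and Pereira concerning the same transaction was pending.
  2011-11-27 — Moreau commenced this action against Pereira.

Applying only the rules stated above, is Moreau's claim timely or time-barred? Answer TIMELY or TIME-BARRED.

The claim accrued on 2005-04-08, when the wrongful act occurred.
5 years from 2005-04-08 is 2010-04-08.
Because the pending criminal prosecution ran from 2009-08-19 to 2010-05-18, the deadline is extended by 272 days to 2011-01-05.
The period was tolled for 268 days by the pending related arbitration (2010-06-22 to 2011-03-17), pushing the deadline to 2011-09-30.
No stated provision tolls the period for the defendant's absence, so the interval from 2005-11-24 to 2006-02-08 has no effect on the deadline.
Nothing else in the chronology tolls or restarts the period.
Filing on 2011-11-27 missed the 2011-09-30 deadline — the action is time-barred.

TIME-BARRED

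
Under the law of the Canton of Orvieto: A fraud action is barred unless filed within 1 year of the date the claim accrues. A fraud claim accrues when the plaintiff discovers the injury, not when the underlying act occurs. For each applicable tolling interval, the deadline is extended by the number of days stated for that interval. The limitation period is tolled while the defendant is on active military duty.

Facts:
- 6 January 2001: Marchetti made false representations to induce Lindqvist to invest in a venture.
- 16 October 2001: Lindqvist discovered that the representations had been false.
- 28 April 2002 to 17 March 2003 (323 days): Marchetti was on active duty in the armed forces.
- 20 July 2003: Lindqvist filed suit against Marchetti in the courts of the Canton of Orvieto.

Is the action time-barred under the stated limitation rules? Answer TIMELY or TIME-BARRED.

TIMELY

Under the discovery rule, the claim accrued on 16 October 2001, when Lindqvist discovered the injury — not on the 6 January 2001 date of the underlying act.
1 year from 16 October 2001 is 16 October 2002.
Because the defendant's active military service ran from 28 April 2002 to 17 March 2003, the deadline is extended by 323 days to 4 September 2003.
Filing on 20 July 2003 beat the 4 September 2003 deadline — the action is timely.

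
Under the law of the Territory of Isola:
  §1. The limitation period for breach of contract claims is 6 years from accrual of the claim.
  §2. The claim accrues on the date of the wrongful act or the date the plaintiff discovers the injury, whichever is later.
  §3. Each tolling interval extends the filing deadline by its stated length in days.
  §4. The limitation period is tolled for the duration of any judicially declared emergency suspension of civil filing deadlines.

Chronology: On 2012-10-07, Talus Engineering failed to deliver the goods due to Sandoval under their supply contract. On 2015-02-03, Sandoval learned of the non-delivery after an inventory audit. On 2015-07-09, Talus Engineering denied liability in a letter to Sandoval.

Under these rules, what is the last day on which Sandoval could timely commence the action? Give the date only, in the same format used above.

Because discovery on 2015-02-03 post-dates the 2012-10-07 act, accrual under the later-of rule falls on 2015-02-03.
Adding the 6 years base period to 2015-02-03 gives a deadline of 2021-02-03, before any tolling.
The other events in the timeline have no effect on the limitation period under the stated rules.

2021-02-03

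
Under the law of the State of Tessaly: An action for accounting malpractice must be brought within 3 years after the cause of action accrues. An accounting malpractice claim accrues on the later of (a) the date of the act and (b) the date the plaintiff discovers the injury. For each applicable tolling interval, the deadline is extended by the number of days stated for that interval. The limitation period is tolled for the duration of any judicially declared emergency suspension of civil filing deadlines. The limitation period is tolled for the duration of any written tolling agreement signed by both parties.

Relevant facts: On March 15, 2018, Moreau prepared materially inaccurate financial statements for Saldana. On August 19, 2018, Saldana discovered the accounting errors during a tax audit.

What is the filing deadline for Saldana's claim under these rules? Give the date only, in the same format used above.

Because discovery on August 19, 2018 post-dates the March 15, 2018 act, accrual under the later-of rule falls on August 19, 2018.
Adding the 3 years base period to August 19, 2018 gives a deadline of August 19, 2021, before any tolling.

August 19, 2021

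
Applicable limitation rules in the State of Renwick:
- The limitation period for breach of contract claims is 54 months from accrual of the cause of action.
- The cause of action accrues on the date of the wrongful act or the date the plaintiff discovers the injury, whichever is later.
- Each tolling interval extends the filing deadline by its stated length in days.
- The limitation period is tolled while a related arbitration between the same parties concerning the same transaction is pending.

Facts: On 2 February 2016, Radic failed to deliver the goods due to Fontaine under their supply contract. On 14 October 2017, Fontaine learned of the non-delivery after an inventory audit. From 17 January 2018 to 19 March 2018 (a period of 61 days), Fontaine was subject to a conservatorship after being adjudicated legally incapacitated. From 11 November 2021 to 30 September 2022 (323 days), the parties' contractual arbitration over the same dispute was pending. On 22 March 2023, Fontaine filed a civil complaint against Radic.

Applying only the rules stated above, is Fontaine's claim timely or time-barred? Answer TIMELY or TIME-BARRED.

The claim accrued on 14 October 2017 — the later of the 2 February 2016 act and the 14 October 2017 discovery.
The untolled deadline — 54 months after 14 October 2017 — is 14 April 2022.
Because the pending related arbitration ran from 11 November 2021 to 30 September 2022, the deadline is extended by 323 days to 3 March 2023.
The plaintiff's legal incapacity from 17 January 2018 to 19 March 2018 does not toll the period, because no stated rule makes the plaintiff's incapacity a tolling event.
Fontaine filed on 22 March 2023, after the 3 March 2023 deadline, so the action is time-barred.

TIME-BARRED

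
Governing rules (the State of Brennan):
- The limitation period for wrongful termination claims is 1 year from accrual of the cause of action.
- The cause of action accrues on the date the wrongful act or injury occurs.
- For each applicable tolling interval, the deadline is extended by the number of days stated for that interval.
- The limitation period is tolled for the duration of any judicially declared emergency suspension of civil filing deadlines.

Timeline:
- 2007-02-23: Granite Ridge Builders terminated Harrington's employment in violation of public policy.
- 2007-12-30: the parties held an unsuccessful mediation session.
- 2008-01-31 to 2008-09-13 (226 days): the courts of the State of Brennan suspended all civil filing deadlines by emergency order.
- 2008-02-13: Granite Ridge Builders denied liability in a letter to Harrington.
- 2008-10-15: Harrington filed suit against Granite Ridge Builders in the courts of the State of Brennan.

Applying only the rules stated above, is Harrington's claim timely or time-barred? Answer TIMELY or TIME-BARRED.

TIME-BARRED

The limitation period began to run on 2007-02-23.
1 year from 2007-02-23 is 2008-02-23.
The period was tolled for 226 days by the emergency suspension of filing deadlines (2008-01-31 to 2008-09-13), pushing the deadline to 2008-10-06.
The other events in the timeline have no effect on the limitation period under the stated rules.
The 2008-10-15 filing falls after the 2008-10-06 deadline; the claim is time-barred.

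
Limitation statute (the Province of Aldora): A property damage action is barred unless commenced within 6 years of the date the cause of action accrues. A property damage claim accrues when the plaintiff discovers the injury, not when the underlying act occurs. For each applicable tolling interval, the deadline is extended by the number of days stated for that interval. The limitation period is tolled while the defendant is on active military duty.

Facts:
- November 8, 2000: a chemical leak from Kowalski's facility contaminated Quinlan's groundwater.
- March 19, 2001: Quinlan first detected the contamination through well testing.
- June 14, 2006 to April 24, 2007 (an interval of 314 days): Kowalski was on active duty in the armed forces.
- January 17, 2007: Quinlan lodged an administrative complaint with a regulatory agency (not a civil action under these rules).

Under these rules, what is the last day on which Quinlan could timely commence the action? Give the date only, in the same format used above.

January 27, 2008

Under the discovery rule, the claim accrued on March 19, 2001, when Quinlan discovered the injury — not on the November 8, 2000 date of the underlying act.
6 years from March 19, 2001 is March 19, 2007.
The period was tolled for 314 days by the defendant's active military service (June 14, 2006 to April 24, 2007), pushing the deadline to January 27, 2008.
The other events in the timeline have no effect on the limitation period under the stated rules.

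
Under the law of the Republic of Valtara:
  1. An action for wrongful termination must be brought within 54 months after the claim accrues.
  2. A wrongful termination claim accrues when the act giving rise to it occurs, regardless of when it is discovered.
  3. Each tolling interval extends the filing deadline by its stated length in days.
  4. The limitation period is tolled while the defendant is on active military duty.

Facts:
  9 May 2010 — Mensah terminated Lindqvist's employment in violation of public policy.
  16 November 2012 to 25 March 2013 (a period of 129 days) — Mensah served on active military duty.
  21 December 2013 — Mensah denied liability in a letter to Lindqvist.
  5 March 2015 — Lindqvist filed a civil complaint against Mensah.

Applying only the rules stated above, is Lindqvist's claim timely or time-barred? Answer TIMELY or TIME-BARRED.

TIMELY

The limitation period began to run on 9 May 2010.
54 months from 9 May 2010 is 9 November 2014.
The period was tolled for 129 days by the defendant's active military service (16 November 2012 to 25 March 2013), pushing the deadline to 18 March 2015.
Nothing else in the chronology tolls or restarts the period.
Filing on 5 March 2015 beat the 18 March 2015 deadline — the action is timely.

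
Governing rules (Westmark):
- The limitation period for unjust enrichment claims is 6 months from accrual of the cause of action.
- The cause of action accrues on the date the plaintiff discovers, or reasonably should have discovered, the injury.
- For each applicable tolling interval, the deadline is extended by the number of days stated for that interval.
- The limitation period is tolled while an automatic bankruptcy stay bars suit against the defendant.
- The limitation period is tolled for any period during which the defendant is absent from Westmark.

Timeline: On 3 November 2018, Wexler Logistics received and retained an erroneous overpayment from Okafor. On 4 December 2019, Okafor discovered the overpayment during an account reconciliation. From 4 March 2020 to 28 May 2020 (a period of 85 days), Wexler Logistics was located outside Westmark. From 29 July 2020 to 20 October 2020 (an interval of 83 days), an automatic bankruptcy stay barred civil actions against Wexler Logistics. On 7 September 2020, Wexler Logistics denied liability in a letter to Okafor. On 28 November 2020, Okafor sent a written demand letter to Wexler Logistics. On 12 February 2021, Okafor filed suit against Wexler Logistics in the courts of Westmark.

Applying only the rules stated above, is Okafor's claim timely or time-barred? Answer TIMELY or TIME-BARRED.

Under the discovery rule, the claim accrued on 4 December 2019, when Okafor discovered the injury — not on the 3 November 2018 date of the underlying act.
6 months from 4 December 2019 is 4 June 2020.
Because the defendant's absence from the jurisdiction ran from 4 March 2020 to 28 May 2020, the deadline is extended by 85 days to 28 August 2020.
The period was tolled for 83 days by the automatic bankruptcy stay (29 July 2020 to 20 October 2020), pushing the deadline to 19 November 2020.
None of the other events listed affects the running of the period under the stated rules.
The 12 February 2021 filing falls after the 19 November 2020 deadline; the claim is time-barred.

TIME-BARRED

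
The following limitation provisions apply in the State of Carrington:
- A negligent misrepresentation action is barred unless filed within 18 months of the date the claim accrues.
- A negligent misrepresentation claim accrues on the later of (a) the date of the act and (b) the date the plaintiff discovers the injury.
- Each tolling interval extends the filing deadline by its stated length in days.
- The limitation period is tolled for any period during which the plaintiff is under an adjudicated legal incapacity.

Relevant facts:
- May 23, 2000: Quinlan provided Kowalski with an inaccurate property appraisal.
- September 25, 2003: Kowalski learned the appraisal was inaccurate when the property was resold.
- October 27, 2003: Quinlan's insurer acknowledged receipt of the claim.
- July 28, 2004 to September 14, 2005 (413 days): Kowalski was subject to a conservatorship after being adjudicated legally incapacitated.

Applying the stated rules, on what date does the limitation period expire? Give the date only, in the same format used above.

May 12, 2006

Taking the later of the act (May 23, 2000) and discovery (September 25, 2003), the claim accrued on September 25, 2003.
Adding the 18 months base period to September 25, 2003 gives a deadline of March 25, 2005, before any tolling.
The plaintiff's legal incapacity from July 28, 2004 to September 14, 2005 tolled the period for 413 days, extending the deadline to May 12, 2006.
The other events in the timeline have no effect on the limitation period under the stated rules.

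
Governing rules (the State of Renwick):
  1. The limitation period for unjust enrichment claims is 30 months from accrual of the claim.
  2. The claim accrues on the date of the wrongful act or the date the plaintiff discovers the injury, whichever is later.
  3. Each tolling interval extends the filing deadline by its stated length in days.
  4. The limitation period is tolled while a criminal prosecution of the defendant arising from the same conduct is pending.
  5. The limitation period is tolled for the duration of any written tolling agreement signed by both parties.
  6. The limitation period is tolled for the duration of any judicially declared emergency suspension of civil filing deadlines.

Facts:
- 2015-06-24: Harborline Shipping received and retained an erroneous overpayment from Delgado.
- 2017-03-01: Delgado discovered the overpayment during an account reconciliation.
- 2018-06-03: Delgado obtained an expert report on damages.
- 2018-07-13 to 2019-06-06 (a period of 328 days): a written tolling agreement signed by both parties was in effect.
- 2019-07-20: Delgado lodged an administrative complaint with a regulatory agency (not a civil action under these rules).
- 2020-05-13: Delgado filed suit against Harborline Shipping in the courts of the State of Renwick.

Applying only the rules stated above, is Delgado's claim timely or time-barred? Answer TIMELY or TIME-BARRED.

TIMELY

Because discovery on 2017-03-01 post-dates the 2015-06-24 act, accrual under the later-of rule falls on 2017-03-01.
Adding the 30 months base period to 2017-03-01 gives a deadline of 2019-09-01, before any tolling.
The written tolling agreement from 2018-07-13 to 2019-06-06 tolled the period for 328 days, extending the deadline to 2020-07-25.
Nothing else in the chronology tolls or restarts the period.
Filing on 2020-05-13 beat the 2020-07-25 deadline — the action is timely.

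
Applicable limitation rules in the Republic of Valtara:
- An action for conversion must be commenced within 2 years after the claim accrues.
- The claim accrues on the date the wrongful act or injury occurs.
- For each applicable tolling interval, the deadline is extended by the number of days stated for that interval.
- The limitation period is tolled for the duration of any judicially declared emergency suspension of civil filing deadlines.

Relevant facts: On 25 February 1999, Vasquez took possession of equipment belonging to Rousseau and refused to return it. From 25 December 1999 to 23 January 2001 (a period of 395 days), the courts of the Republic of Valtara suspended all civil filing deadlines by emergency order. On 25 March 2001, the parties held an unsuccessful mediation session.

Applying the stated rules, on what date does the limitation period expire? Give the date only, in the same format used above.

The limitation period began to run on 25 February 1999.
Adding the 2 years base period to 25 February 1999 gives a deadline of 25 February 2001, before any tolling.
The period was tolled for 395 days by the emergency suspension of filing deadlines (25 December 1999 to 23 January 2001), pushing the deadline to 27 March 2002.
None of the other events listed affects the running of the period under the stated rules.

27 March 2002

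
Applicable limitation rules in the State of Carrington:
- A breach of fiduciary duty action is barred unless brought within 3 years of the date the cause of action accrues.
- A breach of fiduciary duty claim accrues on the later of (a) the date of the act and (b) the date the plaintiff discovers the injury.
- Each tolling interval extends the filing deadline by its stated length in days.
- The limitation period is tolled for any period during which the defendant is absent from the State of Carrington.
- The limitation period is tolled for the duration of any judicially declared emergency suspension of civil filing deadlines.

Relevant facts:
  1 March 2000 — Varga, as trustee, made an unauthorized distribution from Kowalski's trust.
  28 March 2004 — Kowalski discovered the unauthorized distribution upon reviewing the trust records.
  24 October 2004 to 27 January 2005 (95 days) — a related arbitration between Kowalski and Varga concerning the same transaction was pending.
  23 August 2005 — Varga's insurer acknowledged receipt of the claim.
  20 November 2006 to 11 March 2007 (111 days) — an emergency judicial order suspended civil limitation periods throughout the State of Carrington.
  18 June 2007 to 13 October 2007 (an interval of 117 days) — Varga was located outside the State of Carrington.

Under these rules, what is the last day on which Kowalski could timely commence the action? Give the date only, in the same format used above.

11 November 2007

Because discovery on 28 March 2004 post-dates the 1 March 2000 act, accrual under the later-of rule falls on 28 March 2004.
The untolled deadline — 3 years after 28 March 2004 — is 28 March 2007.
Because the emergency suspension of filing deadlines ran from 20 November 2006 to 11 March 2007, the deadline is extended by 111 days to 17 July 2007.
The period was tolled for 117 days by the defendant's absence from the jurisdiction (18 June 2007 to 13 October 2007), pushing the deadline to 11 November 2007.
The pending related arbitration from 24 October 2004 to 27 January 2005 does not toll the period, because no stated rule makes a pending arbitration a tolling event.
The other events in the timeline have no effect on the limitation period under the stated rules.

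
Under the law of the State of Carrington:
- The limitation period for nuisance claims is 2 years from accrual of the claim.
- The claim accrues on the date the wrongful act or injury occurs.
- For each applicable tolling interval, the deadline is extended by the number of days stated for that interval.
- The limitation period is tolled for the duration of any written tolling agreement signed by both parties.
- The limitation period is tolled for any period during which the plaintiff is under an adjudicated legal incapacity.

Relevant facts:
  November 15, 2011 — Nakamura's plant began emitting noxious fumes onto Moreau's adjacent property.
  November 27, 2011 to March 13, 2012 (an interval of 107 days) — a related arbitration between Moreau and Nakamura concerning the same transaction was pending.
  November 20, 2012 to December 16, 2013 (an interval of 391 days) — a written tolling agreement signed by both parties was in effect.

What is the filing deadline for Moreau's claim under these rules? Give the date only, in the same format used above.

The limitation period began to run on November 15, 2011.
Adding the 2 years base period to November 15, 2011 gives a deadline of November 15, 2013, before any tolling.
Because the written tolling agreement ran from November 20, 2012 to December 16, 2013, the deadline is extended by 391 days to December 11, 2014.
Although a pending arbitration ran from November 27, 2011 to March 13, 2012, the stated rules do not make that a tolling event, so it is disregarded.

December 11, 2014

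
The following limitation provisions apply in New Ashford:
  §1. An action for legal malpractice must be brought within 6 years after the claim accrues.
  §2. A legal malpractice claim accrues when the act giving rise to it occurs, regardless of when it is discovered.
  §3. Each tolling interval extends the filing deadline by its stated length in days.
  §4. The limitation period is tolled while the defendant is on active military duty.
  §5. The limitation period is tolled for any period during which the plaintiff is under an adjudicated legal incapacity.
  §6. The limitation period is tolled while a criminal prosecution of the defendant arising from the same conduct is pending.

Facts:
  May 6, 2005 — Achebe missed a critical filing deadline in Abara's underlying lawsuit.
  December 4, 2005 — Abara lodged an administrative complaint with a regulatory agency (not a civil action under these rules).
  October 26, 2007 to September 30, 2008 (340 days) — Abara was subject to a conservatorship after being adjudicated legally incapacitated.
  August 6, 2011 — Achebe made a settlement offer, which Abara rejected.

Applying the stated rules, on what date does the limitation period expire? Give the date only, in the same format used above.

April 10, 2012

The claim accrued on May 6, 2005, when the wrongful act occurred.
6 years from May 6, 2005 is May 6, 2011.
The plaintiff's legal incapacity from October 26, 2007 to September 30, 2008 tolled the period for 340 days, extending the deadline to April 10, 2012.
None of the other events listed affects the running of the period under the stated rules.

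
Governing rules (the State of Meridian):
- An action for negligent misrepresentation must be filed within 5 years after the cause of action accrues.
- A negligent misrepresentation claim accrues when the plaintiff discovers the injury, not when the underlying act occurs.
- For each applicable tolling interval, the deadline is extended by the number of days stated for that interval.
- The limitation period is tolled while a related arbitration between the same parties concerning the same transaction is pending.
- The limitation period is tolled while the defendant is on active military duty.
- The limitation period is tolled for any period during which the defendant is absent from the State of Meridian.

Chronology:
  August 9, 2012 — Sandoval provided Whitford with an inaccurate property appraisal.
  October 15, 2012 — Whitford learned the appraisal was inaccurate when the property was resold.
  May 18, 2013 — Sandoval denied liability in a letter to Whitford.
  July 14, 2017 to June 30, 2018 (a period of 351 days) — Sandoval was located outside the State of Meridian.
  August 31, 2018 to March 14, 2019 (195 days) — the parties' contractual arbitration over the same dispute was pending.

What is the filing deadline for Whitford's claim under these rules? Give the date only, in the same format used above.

April 14, 2019

Accrual is tied to discovery, so the period began on October 15, 2012 rather than on August 9, 2012 when the act occurred.
The untolled deadline — 5 years after October 15, 2012 — is October 15, 2017.
The period was tolled for 351 days by the defendant's absence from the jurisdiction (July 14, 2017 to June 30, 2018), pushing the deadline to October 1, 2018.
The period was tolled for 195 days by the pending related arbitration (August 31, 2018 to March 14, 2019), pushing the deadline to April 14, 2019.
None of the other events listed affects the running of the period under the stated rules.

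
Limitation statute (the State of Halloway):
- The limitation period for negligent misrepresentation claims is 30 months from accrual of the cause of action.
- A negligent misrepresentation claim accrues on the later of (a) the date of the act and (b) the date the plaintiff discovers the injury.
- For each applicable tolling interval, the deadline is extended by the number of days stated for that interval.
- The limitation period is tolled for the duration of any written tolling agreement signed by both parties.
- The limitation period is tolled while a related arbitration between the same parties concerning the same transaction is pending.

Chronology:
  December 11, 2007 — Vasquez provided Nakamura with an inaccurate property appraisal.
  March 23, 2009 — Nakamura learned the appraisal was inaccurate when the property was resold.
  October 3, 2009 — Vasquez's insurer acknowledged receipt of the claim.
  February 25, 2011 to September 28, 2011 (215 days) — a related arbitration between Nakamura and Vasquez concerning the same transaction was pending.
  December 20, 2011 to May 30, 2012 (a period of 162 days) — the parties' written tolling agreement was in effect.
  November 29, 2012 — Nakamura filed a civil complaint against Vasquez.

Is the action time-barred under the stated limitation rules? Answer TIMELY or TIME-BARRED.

TIME-BARRED

The claim accrued on March 23, 2009 — the later of the December 11, 2007 act and the March 23, 2009 discovery.
Adding the 30 months base period to March 23, 2009 gives a deadline of September 23, 2011, before any tolling.
Because the pending related arbitration ran from February 25, 2011 to September 28, 2011, the deadline is extended by 215 days to April 25, 2012.
The written tolling agreement from December 20, 2011 to May 30, 2012 tolled the period for 162 days, extending the deadline to October 4, 2012.
The other events in the timeline have no effect on the limitation period under the stated rules.
Nakamura filed on November 29, 2012, after the October 4, 2012 deadline, so the action is time-barred.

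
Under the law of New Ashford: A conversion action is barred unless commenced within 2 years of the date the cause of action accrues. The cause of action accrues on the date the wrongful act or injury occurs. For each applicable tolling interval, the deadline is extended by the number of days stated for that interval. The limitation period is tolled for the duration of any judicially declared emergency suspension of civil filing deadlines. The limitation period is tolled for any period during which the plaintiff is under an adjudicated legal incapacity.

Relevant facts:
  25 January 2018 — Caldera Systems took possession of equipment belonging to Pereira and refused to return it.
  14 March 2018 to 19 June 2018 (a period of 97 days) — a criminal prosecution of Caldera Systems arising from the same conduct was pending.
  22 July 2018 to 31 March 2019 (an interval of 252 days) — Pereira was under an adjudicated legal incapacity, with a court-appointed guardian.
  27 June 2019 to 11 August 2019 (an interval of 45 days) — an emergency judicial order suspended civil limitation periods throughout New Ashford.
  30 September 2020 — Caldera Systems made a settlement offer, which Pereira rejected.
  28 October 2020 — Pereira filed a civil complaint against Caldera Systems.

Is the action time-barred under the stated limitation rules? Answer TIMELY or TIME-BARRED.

TIMELY

The cause of action accrued on 25 January 2018, the date of the act.
2 years from 25 January 2018 is 25 January 2020.
The plaintiff's legal incapacity from 22 July 2018 to 31 March 2019 tolled the period for 252 days, extending the deadline to 3 October 2020.
Because the emergency suspension of filing deadlines ran from 27 June 2019 to 11 August 2019, the deadline is extended by 45 days to 17 November 2020.
Although a criminal prosecution ran from 14 March 2018 to 19 June 2018, the stated rules do not make that a tolling event, so it is disregarded.
The other events in the timeline have no effect on the limitation period under the stated rules.
Pereira filed on 28 October 2020, before the 17 November 2020 deadline, so the action is timely.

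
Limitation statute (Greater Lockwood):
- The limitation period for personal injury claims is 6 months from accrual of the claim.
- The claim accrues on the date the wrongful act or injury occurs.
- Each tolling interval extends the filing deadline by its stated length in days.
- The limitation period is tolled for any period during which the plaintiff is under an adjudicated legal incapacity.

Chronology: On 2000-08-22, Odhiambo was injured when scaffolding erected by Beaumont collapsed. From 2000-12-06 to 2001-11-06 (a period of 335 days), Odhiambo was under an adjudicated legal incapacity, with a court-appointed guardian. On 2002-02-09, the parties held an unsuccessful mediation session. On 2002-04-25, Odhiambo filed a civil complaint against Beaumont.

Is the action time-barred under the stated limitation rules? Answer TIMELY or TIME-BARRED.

The claim accrued on 2000-08-22, the date of the act.
Adding the 6 months base period to 2000-08-22 gives a deadline of 2001-02-22, before any tolling.
The plaintiff's legal incapacity from 2000-12-06 to 2001-11-06 tolled the period for 335 days, extending the deadline to 2002-01-23.
Nothing else in the chronology tolls or restarts the period.
The 2002-04-25 filing falls after the 2002-01-23 deadline; the claim is time-barred.

TIME-BARRED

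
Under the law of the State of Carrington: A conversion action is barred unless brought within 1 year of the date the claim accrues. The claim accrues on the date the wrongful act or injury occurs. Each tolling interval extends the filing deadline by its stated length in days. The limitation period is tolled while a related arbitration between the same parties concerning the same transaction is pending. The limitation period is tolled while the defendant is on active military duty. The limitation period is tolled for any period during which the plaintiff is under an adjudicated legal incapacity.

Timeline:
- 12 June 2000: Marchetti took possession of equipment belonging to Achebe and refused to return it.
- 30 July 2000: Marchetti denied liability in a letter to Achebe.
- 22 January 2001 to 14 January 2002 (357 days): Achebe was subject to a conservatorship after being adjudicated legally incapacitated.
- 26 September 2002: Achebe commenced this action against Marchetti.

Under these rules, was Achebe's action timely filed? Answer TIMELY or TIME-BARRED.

The claim accrued on 12 June 2000, when the wrongful act occurred.
1 year from 12 June 2000 is 12 June 2001.
The plaintiff's legal incapacity from 22 January 2001 to 14 January 2002 tolled the period for 357 days, extending the deadline to 4 June 2002.
The other events in the timeline have no effect on the limitation period under the stated rules.
The 26 September 2002 filing falls after the 4 June 2002 deadline; the claim is time-barred.

TIME-BARRED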